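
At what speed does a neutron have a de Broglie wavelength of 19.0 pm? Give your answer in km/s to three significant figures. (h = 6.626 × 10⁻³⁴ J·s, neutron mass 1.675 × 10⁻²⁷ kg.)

p = h/λ = 6.626 × 10⁻³⁴ / 1.900 × 10⁻¹¹ = 3.487 × 10⁻²³ kg·m/s.
v = p/m = 3.487 × 10⁻²³ / 1.675 × 10⁻²⁷ = 2.08 × 10⁴ m/s = 20.8 km/s.

v = 20.8 km/s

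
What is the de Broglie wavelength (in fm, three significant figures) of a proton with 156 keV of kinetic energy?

λ = 72.5 fm

KE = 156 keV = 2.499 × 10⁻¹⁴ J.
p = √(2mKE) = √(2 × 1.673 × 10⁻²⁷ × 2.499 × 10⁻¹⁴) = 9.144 × 10⁻²¹ kg·m/s.
λ = h/p = 6.626 × 10⁻³⁴ / 9.144 × 10⁻²¹ = 7.25 × 10⁻¹⁴ m = 72.5 fm.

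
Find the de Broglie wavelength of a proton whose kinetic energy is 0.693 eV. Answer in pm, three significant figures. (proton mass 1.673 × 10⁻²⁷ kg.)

KE = 0.693 eV = 1.110 × 10⁻¹⁹ J.
p = √(2mKE) = √(2 × 1.673 × 10⁻²⁷ × 1.110 × 10⁻¹⁹) = 1.927 × 10⁻²³ kg·m/s.
λ = h/p = 6.626 × 10⁻³⁴ / 1.927 × 10⁻²³ = 3.44 × 10⁻¹¹ m = 34.4 pm.

λ = 34.4 pm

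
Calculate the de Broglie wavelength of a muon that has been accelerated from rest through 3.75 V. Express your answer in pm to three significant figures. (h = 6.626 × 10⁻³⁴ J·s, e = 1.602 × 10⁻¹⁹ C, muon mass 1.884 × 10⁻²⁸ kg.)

KE = eV = 1.602 × 10⁻¹⁹ × 3.750 = 6.008 × 10⁻¹⁹ J.
p = √(2mKE) = √(2 × 1.884 × 10⁻²⁸ × 6.008 × 10⁻¹⁹) = 1.505 × 10⁻²³ kg·m/s.
λ = h/p = 6.626 × 10⁻³⁴ / 1.505 × 10⁻²³ = 4.40 × 10⁻¹¹ m = 44.0 pm.

λ = 44.0 pm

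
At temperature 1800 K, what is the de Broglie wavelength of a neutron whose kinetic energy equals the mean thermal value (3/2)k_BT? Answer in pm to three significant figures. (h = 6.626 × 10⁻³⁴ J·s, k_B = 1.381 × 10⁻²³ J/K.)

λ = 59.3 pm

KE = (3/2)k_BT = 1.5 × 1.381 × 10⁻²³ × 1800 = 3.729 × 10⁻²⁰ J.
p = √(2mKE) = √(2 × 1.675 × 10⁻²⁷ × 3.729 × 10⁻²⁰) = 1.118 × 10⁻²³ kg·m/s.
λ = h/p = 5.93 × 10⁻¹¹ m = 59.3 pm.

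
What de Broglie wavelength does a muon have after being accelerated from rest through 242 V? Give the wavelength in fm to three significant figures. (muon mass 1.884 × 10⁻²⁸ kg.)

KE = eV = 1.602 × 10⁻¹⁹ × 242.0 = 3.877 × 10⁻¹⁷ J.
p = √(2mKE) = √(2 × 1.884 × 10⁻²⁸ × 3.877 × 10⁻¹⁷) = 1.209 × 10⁻²² kg·m/s.
λ = h/p = 6.626 × 10⁻³⁴ / 1.209 × 10⁻²² = 5.48 × 10⁻¹² m = 5480 fm.

λ = 5480 fm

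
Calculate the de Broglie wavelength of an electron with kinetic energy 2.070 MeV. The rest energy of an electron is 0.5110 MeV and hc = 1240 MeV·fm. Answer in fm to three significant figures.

λ = 490 fm

Total energy E = KE + m₀c² = 2.070 + 0.5110 = 2.5810 MeV.
(pc)² = E² − (m₀c²)² = (2.5810)² − (0.5110)² = 6.400 MeV², so pc = 2.530 MeV.
λ = hc/(pc) = 1240 MeV·fm / 2.530 MeV = 490 fm.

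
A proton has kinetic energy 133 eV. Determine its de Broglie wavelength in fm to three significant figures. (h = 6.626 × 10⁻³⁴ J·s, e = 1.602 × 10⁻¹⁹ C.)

λ = 2480 fm

KE = 133 eV = 2.131 × 10⁻¹⁷ J.
p = √(2mKE) = √(2 × 1.673 × 10⁻²⁷ × 2.131 × 10⁻¹⁷) = 2.670 × 10⁻²² kg·m/s.
λ = h/p = 6.626 × 10⁻³⁴ / 2.670 × 10⁻²² = 2.48 × 10⁻¹² m = 2480 fm.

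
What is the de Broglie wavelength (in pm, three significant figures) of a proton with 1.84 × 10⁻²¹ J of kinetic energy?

p = √(2mKE) = √(2 × 1.673 × 10⁻²⁷ × 1.840 × 10⁻²¹) = 2.481 × 10⁻²⁴ kg·m/s.
λ = h/p = 6.626 × 10⁻³⁴ / 2.481 × 10⁻²⁴ = 2.67 × 10⁻¹⁰ m = 267 pm.

λ = 267 pm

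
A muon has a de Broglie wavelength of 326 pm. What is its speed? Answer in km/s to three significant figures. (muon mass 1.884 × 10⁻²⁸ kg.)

p = h/λ = 6.626 × 10⁻³⁴ / 3.260 × 10⁻¹⁰ = 2.033 × 10⁻²⁴ kg·m/s.
v = p/m = 2.033 × 10⁻²⁴ / 1.884 × 10⁻²⁸ = 1.08 × 10⁴ m/s = 10.8 km/s.

v = 10.8 km/s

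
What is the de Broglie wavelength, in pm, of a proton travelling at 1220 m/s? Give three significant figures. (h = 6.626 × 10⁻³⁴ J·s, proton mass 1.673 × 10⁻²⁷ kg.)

λ = 325 pm

p = mv = 1.673 × 10⁻²⁷ × 1220 = 2.041 × 10⁻²⁴ kg·m/s.
λ = h/p = 6.626 × 10⁻³⁴ / 2.041 × 10⁻²⁴ = 3.25 × 10⁻¹⁰ m = 325 pm.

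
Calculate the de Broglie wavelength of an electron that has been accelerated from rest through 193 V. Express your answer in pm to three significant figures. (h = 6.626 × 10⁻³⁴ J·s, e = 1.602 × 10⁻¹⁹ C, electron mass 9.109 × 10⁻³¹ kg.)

KE = eV = 1.602 × 10⁻¹⁹ × 193.0 = 3.092 × 10⁻¹⁷ J.
p = √(2mKE) = √(2 × 9.109 × 10⁻³¹ × 3.092 × 10⁻¹⁷) = 7.505 × 10⁻²⁴ kg·m/s.
λ = h/p = 6.626 × 10⁻³⁴ / 7.505 × 10⁻²⁴ = 8.83 × 10⁻¹¹ m = 88.3 pm.

λ = 88.3 pm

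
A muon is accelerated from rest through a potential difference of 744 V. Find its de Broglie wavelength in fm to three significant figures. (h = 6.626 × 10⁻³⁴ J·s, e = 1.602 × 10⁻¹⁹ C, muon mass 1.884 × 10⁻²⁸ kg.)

KE = eV = 1.602 × 10⁻¹⁹ × 744.0 = 1.192 × 10⁻¹⁶ J.
p = √(2mKE) = √(2 × 1.884 × 10⁻²⁸ × 1.192 × 10⁻¹⁶) = 2.119 × 10⁻²² kg·m/s.
λ = h/p = 6.626 × 10⁻³⁴ / 2.119 × 10⁻²² = 3.13 × 10⁻¹² m = 3130 fm.

λ = 3130 fm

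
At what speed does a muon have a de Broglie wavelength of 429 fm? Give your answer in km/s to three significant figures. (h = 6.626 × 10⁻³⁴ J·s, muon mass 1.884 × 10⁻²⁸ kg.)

v = 8200 km/s

p = h/λ = 6.626 × 10⁻³⁴ / 4.290 × 10⁻¹³ = 1.545 × 10⁻²¹ kg·m/s.
v = p/m = 1.545 × 10⁻²¹ / 1.884 × 10⁻²⁸ = 8.20 × 10⁶ m/s = 8200 km/s.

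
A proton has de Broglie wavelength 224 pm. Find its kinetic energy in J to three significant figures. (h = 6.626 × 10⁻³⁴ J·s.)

p = h/λ = 6.626 × 10⁻³⁴ / 2.240 × 10⁻¹⁰ = 2.958 × 10⁻²⁴ kg·m/s.
KE = p²/(2m) = (2.958 × 10⁻²⁴)² / (2 × 1.673 × 10⁻²⁷) = 2.615 × 10⁻²¹ J = 2.62 × 10⁻²¹ J.

KE = 2.62 × 10⁻²¹ J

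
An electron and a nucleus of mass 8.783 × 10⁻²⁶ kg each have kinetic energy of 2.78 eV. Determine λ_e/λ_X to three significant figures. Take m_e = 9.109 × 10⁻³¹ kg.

At fixed KE, p = √(2mKE) so λ = h/p ∝ 1/√m.
λ_e/λ_X = √(m_X/m_e) = √(8.783 × 10⁻²⁶/9.109 × 10⁻³¹) = √(9.642 × 10⁴) = 311.

λ_e/λ_X = 311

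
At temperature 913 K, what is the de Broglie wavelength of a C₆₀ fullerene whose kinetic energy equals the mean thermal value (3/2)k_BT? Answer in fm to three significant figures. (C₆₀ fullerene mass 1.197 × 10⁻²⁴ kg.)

KE = (3/2)k_BT = 1.5 × 1.381 × 10⁻²³ × 913 = 1.891 × 10⁻²⁰ J.
p = √(2mKE) = √(2 × 1.197 × 10⁻²⁴ × 1.891 × 10⁻²⁰) = 2.128 × 10⁻²² kg·m/s.
λ = h/p = 3.11 × 10⁻¹² m = 3110 fm.

λ = 3110 fm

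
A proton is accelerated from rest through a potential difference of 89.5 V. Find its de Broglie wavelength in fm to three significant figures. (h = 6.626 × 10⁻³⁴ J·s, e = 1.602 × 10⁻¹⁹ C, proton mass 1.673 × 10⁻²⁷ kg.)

λ = 3030 fm

KE = eV = 1.602 × 10⁻¹⁹ × 89.50 = 1.434 × 10⁻¹⁷ J.
p = √(2mKE) = √(2 × 1.673 × 10⁻²⁷ × 1.434 × 10⁻¹⁷) = 2.190 × 10⁻²² kg·m/s.
λ = h/p = 6.626 × 10⁻³⁴ / 2.190 × 10⁻²² = 3.03 × 10⁻¹² m = 3030 fm.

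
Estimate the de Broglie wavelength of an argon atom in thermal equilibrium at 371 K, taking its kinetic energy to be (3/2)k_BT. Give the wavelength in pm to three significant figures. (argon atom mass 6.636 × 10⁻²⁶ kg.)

KE = (3/2)k_BT = 1.5 × 1.381 × 10⁻²³ × 371 = 7.685 × 10⁻²¹ J.
p = √(2mKE) = √(2 × 6.636 × 10⁻²⁶ × 7.685 × 10⁻²¹) = 3.194 × 10⁻²³ kg·m/s.
λ = h/p = 2.07 × 10⁻¹¹ m = 20.7 pm.

λ = 20.7 pm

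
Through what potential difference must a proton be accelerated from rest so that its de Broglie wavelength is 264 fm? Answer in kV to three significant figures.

p = h/λ = 6.626 × 10⁻³⁴ / 2.640 × 10⁻¹³ = 2.510 × 10⁻²¹ kg·m/s.
KE = p²/(2m) = 1.883 × 10⁻¹⁵ J.
V = KE/e = 1.883 × 10⁻¹⁵ / (1.602 × 10⁻¹⁹) = 11.8 kV.

V = 11.8 kV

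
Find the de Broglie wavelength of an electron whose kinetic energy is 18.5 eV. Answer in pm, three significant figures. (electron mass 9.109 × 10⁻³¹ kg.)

KE = 18.5 eV = 2.964 × 10⁻¹⁸ J.
p = √(2mKE) = √(2 × 9.109 × 10⁻³¹ × 2.964 × 10⁻¹⁸) = 2.324 × 10⁻²⁴ kg·m/s.
λ = h/p = 6.626 × 10⁻³⁴ / 2.324 × 10⁻²⁴ = 2.85 × 10⁻¹⁰ m = 285 pm.

λ = 285 pm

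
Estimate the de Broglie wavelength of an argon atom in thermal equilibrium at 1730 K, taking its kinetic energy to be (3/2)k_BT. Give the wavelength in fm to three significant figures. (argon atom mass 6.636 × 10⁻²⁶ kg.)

KE = (3/2)k_BT = 1.5 × 1.381 × 10⁻²³ × 1730 = 3.584 × 10⁻²⁰ J.
p = √(2mKE) = √(2 × 6.636 × 10⁻²⁶ × 3.584 × 10⁻²⁰) = 6.897 × 10⁻²³ kg·m/s.
λ = h/p = 9.61 × 10⁻¹² m = 9610 fm.

λ = 9610 fm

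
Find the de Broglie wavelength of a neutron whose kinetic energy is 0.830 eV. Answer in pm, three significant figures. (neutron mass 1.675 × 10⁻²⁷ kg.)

λ = 31.4 pm

KE = 0.830 eV = 1.330 × 10⁻¹⁹ J.
p = √(2mKE) = √(2 × 1.675 × 10⁻²⁷ × 1.330 × 10⁻¹⁹) = 2.111 × 10⁻²³ kg·m/s.
λ = h/p = 6.626 × 10⁻³⁴ / 2.111 × 10⁻²³ = 3.14 × 10⁻¹¹ m = 31.4 pm.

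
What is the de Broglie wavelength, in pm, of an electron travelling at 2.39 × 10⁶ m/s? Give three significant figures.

λ = 304 pm

p = mv = 9.109 × 10⁻³¹ × 2.39 × 10⁶ = 2.177 × 10⁻²⁴ kg·m/s.
λ = h/p = 6.626 × 10⁻³⁴ / 2.177 × 10⁻²⁴ = 3.04 × 10⁻¹⁰ m = 304 pm.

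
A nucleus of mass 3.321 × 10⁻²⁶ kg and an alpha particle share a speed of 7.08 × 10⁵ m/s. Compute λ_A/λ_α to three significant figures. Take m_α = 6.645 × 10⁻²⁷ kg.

λ_A/λ_α = 0.200

At fixed v, p = mv so λ = h/(mv) ∝ 1/m.
λ_A/λ_α = m_α/m_A = 6.645 × 10⁻²⁷/3.321 × 10⁻²⁶ = 0.200.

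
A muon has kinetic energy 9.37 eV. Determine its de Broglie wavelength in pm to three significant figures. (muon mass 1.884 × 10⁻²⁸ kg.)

λ = 27.9 pm

KE = 9.37 eV = 1.501 × 10⁻¹⁸ J.
p = √(2mKE) = √(2 × 1.884 × 10⁻²⁸ × 1.501 × 10⁻¹⁸) = 2.378 × 10⁻²³ kg·m/s.
λ = h/p = 6.626 × 10⁻³⁴ / 2.378 × 10⁻²³ = 2.79 × 10⁻¹¹ m = 27.9 pm.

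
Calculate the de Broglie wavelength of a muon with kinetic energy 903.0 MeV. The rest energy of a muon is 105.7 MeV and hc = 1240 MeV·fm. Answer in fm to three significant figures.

Total energy E = KE + m₀c² = 903.0 + 105.7 = 1008.7 MeV.
(pc)² = E² − (m₀c²)² = (1008.7)² − (105.7)² = 1.006 × 10⁶ MeV², so pc = 1003 MeV.
λ = hc/(pc) = 1240 MeV·fm / 1003 MeV = 1.24 fm.

λ = 1.24 fm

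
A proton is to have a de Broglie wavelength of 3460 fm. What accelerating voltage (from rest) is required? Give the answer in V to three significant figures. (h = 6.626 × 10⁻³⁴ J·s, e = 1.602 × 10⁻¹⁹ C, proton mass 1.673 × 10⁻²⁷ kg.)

V = 68.4 V

p = h/λ = 6.626 × 10⁻³⁴ / 3.460 × 10⁻¹² = 1.915 × 10⁻²² kg·m/s.
KE = p²/(2m) = 1.096 × 10⁻¹⁷ J.
V = KE/e = 1.096 × 10⁻¹⁷ / (1.602 × 10⁻¹⁹) = 68.4 V.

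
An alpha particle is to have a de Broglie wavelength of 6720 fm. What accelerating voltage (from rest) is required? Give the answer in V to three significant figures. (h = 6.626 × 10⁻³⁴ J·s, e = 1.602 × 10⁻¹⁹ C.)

V = 2.28 V

p = h/λ = 6.626 × 10⁻³⁴ / 6.720 × 10⁻¹² = 9.860 × 10⁻²³ kg·m/s.
KE = p²/(2m) = 7.315 × 10⁻¹⁹ J.
V = KE/2e = 7.315 × 10⁻¹⁹ / (2 × 1.602 × 10⁻¹⁹) = 2.28 V.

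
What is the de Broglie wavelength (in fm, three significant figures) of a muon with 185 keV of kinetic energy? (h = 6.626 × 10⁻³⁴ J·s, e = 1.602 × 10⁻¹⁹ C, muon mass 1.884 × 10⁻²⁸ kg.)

KE = 185 keV = 2.964 × 10⁻¹⁴ J.
p = √(2mKE) = √(2 × 1.884 × 10⁻²⁸ × 2.964 × 10⁻¹⁴) = 3.342 × 10⁻²¹ kg·m/s.
λ = h/p = 6.626 × 10⁻³⁴ / 3.342 × 10⁻²¹ = 1.98 × 10⁻¹³ m = 198 fm.

λ = 198 fm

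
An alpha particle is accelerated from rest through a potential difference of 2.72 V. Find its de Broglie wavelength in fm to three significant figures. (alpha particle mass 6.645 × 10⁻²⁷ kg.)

λ = 6160 fm

KE = 2eV = 2 × 1.602 × 10⁻¹⁹ × 2.720 = 8.715 × 10⁻¹⁹ J.
p = √(2mKE) = √(2 × 6.645 × 10⁻²⁷ × 8.715 × 10⁻¹⁹) = 1.076 × 10⁻²² kg·m/s.
λ = h/p = 6.626 × 10⁻³⁴ / 1.076 × 10⁻²² = 6.16 × 10⁻¹² m = 6160 fm.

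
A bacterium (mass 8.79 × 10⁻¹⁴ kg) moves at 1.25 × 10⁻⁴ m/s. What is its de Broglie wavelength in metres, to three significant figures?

p = mv = 8.79 × 10⁻¹⁴ × 1.25 × 10⁻⁴ = 1.099 × 10⁻¹⁷ kg·m/s.
λ = h/p = 6.626 × 10⁻³⁴ / 1.099 × 10⁻¹⁷ = 6.03 × 10⁻¹⁷ m.

λ = 6.03 × 10⁻¹⁷ m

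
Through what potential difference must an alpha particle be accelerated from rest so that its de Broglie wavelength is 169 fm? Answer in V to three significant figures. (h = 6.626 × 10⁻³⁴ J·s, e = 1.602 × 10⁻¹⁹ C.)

V = 3610 V

p = h/λ = 6.626 × 10⁻³⁴ / 1.690 × 10⁻¹³ = 3.921 × 10⁻²¹ kg·m/s.
KE = p²/(2m) = 1.157 × 10⁻¹⁵ J.
V = KE/2e = 1.157 × 10⁻¹⁵ / (2 × 1.602 × 10⁻¹⁹) = 3610 V.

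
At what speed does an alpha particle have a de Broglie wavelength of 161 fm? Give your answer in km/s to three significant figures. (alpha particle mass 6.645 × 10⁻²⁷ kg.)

v = 619 km/s

p = h/λ = 6.626 × 10⁻³⁴ / 1.610 × 10⁻¹³ = 4.116 × 10⁻²¹ kg·m/s.
v = p/m = 4.116 × 10⁻²¹ / 6.645 × 10⁻²⁷ = 6.19 × 10⁵ m/s = 619 km/s.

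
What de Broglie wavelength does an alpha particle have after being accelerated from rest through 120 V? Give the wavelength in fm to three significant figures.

λ = 927 fm

KE = 2eV = 2 × 1.602 × 10⁻¹⁹ × 120.0 = 3.845 × 10⁻¹⁷ J.
p = √(2mKE) = √(2 × 6.645 × 10⁻²⁷ × 3.845 × 10⁻¹⁷) = 7.148 × 10⁻²² kg·m/s.
λ = h/p = 6.626 × 10⁻³⁴ / 7.148 × 10⁻²² = 9.27 × 10⁻¹³ m = 927 fm.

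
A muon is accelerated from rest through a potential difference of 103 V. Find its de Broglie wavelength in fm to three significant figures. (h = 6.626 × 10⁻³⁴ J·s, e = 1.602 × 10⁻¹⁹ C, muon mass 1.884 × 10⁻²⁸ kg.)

λ = 8400 fm

KE = eV = 1.602 × 10⁻¹⁹ × 103.0 = 1.650 × 10⁻¹⁷ J.
p = √(2mKE) = √(2 × 1.884 × 10⁻²⁸ × 1.650 × 10⁻¹⁷) = 7.885 × 10⁻²³ kg·m/s.
λ = h/p = 6.626 × 10⁻³⁴ / 7.885 × 10⁻²³ = 8.40 × 10⁻¹² m = 8400 fm.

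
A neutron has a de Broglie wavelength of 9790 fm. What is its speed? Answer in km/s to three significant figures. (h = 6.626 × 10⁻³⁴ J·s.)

v = 40.4 km/s

p = h/λ = 6.626 × 10⁻³⁴ / 9.790 × 10⁻¹² = 6.768 × 10⁻²³ kg·m/s.
v = p/m = 6.768 × 10⁻²³ / 1.675 × 10⁻²⁷ = 4.04 × 10⁴ m/s = 40.4 km/s.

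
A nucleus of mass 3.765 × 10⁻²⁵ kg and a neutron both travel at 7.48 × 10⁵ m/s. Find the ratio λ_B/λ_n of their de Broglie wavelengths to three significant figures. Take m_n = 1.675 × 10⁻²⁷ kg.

At fixed v, p = mv so λ = h/(mv) ∝ 1/m.
λ_B/λ_n = m_n/m_B = 1.675 × 10⁻²⁷/3.765 × 10⁻²⁵ = 4.45 × 10⁻³.

λ_B/λ_n = 4.45 × 10⁻³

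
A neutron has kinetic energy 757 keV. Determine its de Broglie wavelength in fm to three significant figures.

λ = 32.9 fm

KE = 757 keV = 1.213 × 10⁻¹³ J.
p = √(2mKE) = √(2 × 1.675 × 10⁻²⁷ × 1.213 × 10⁻¹³) = 2.016 × 10⁻²⁰ kg·m/s.
λ = h/p = 6.626 × 10⁻³⁴ / 2.016 × 10⁻²⁰ = 3.29 × 10⁻¹⁴ m = 32.9 fm.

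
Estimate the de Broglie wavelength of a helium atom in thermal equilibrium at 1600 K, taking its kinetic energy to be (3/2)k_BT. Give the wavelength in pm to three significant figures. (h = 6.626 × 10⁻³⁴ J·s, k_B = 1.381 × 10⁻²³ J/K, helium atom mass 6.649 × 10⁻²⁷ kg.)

λ = 31.6 pm

KE = (3/2)k_BT = 1.5 × 1.381 × 10⁻²³ × 1600 = 3.314 × 10⁻²⁰ J.
p = √(2mKE) = √(2 × 6.649 × 10⁻²⁷ × 3.314 × 10⁻²⁰) = 2.099 × 10⁻²³ kg·m/s.
λ = h/p = 3.16 × 10⁻¹¹ m = 31.6 pm.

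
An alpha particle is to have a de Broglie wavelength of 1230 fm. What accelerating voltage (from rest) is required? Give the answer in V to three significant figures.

p = h/λ = 6.626 × 10⁻³⁴ / 1.230 × 10⁻¹² = 5.387 × 10⁻²² kg·m/s.
KE = p²/(2m) = 2.184 × 10⁻¹⁷ J.
V = KE/2e = 2.184 × 10⁻¹⁷ / (2 × 1.602 × 10⁻¹⁹) = 68.2 V.

V = 68.2 V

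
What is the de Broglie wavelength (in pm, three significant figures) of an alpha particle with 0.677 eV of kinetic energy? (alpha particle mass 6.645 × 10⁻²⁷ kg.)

KE = 0.677 eV = 1.085 × 10⁻¹⁹ J.
p = √(2mKE) = √(2 × 6.645 × 10⁻²⁷ × 1.085 × 10⁻¹⁹) = 3.797 × 10⁻²³ kg·m/s.
λ = h/p = 6.626 × 10⁻³⁴ / 3.797 × 10⁻²³ = 1.75 × 10⁻¹¹ m = 17.5 pm.

λ = 17.5 pm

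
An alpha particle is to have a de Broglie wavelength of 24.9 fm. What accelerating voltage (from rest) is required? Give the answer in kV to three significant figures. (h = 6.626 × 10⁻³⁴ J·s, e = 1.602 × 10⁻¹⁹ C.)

p = h/λ = 6.626 × 10⁻³⁴ / 2.490 × 10⁻¹⁴ = 2.661 × 10⁻²⁰ kg·m/s.
KE = p²/(2m) = 5.328 × 10⁻¹⁴ J.
V = KE/2e = 5.328 × 10⁻¹⁴ / (2 × 1.602 × 10⁻¹⁹) = 166 kV.

V = 166 kV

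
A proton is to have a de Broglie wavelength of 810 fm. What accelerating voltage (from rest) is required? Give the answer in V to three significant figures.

V = 1250 V

p = h/λ = 6.626 × 10⁻³⁴ / 8.100 × 10⁻¹³ = 8.180 × 10⁻²² kg·m/s.
KE = p²/(2m) = 2.000 × 10⁻¹⁶ J.
V = KE/e = 2.000 × 10⁻¹⁶ / (1.602 × 10⁻¹⁹) = 1250 V.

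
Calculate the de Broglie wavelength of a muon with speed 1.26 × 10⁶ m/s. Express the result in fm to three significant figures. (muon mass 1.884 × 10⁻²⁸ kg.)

p = mv = 1.884 × 10⁻²⁸ × 1.26 × 10⁶ = 2.374 × 10⁻²² kg·m/s.
λ = h/p = 6.626 × 10⁻³⁴ / 2.374 × 10⁻²² = 2.79 × 10⁻¹² m = 2790 fm.

λ = 2790 fm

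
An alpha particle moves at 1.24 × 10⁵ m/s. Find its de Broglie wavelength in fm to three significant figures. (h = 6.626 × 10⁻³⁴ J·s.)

p = mv = 6.645 × 10⁻²⁷ × 1.24 × 10⁵ = 8.240 × 10⁻²² kg·m/s.
λ = h/p = 6.626 × 10⁻³⁴ / 8.240 × 10⁻²² = 8.04 × 10⁻¹³ m = 804 fm.

λ = 804 fm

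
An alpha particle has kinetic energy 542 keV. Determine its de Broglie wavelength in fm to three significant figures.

λ = 19.5 fm

KE = 542 keV = 8.683 × 10⁻¹⁴ J.
p = √(2mKE) = √(2 × 6.645 × 10⁻²⁷ × 8.683 × 10⁻¹⁴) = 3.397 × 10⁻²⁰ kg·m/s.
λ = h/p = 6.626 × 10⁻³⁴ / 3.397 × 10⁻²⁰ = 1.95 × 10⁻¹⁴ m = 19.5 fm.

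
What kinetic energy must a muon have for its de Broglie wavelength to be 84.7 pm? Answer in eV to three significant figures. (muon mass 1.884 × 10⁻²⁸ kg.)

KE = 1.01 eV

p = h/λ = 6.626 × 10⁻³⁴ / 8.470 × 10⁻¹¹ = 7.823 × 10⁻²⁴ kg·m/s.
KE = p²/(2m) = (7.823 × 10⁻²⁴)² / (2 × 1.884 × 10⁻²⁸) = 1.624 × 10⁻¹⁹ J = 1.01 eV.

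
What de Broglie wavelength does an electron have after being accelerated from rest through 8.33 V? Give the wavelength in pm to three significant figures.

KE = eV = 1.602 × 10⁻¹⁹ × 8.330 = 1.334 × 10⁻¹⁸ J.
p = √(2mKE) = √(2 × 9.109 × 10⁻³¹ × 1.334 × 10⁻¹⁸) = 1.559 × 10⁻²⁴ kg·m/s.
λ = h/p = 6.626 × 10⁻³⁴ / 1.559 × 10⁻²⁴ = 4.25 × 10⁻¹⁰ m = 425 pm.

λ = 425 pm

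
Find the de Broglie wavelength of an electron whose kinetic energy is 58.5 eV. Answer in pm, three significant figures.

λ = 160 pm

KE = 58.5 eV = 9.372 × 10⁻¹⁸ J.
p = √(2mKE) = √(2 × 9.109 × 10⁻³¹ × 9.372 × 10⁻¹⁸) = 4.132 × 10⁻²⁴ kg·m/s.
λ = h/p = 6.626 × 10⁻³⁴ / 4.132 × 10⁻²⁴ = 1.60 × 10⁻¹⁰ m = 160 pm.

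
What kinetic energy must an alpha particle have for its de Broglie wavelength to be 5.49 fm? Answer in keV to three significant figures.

p = h/λ = 6.626 × 10⁻³⁴ / 5.490 × 10⁻¹⁵ = 1.207 × 10⁻¹⁹ kg·m/s.
KE = p²/(2m) = (1.207 × 10⁻¹⁹)² / (2 × 6.645 × 10⁻²⁷) = 1.096 × 10⁻¹² J = 6840 keV.

KE = 6840 keV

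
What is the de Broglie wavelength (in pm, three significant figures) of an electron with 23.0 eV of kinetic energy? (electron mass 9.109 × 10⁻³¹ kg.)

λ = 256 pm

KE = 23.0 eV = 3.685 × 10⁻¹⁸ J.
p = √(2mKE) = √(2 × 9.109 × 10⁻³¹ × 3.685 × 10⁻¹⁸) = 2.591 × 10⁻²⁴ kg·m/s.
λ = h/p = 6.626 × 10⁻³⁴ / 2.591 × 10⁻²⁴ = 2.56 × 10⁻¹⁰ m = 256 pm.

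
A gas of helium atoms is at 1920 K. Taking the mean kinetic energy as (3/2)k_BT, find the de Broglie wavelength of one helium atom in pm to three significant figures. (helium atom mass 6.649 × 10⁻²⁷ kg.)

λ = 28.8 pm

KE = (3/2)k_BT = 1.5 × 1.381 × 10⁻²³ × 1920 = 3.977 × 10⁻²⁰ J.
p = √(2mKE) = √(2 × 6.649 × 10⁻²⁷ × 3.977 × 10⁻²⁰) = 2.300 × 10⁻²³ kg·m/s.
λ = h/p = 2.88 × 10⁻¹¹ m = 28.8 pm.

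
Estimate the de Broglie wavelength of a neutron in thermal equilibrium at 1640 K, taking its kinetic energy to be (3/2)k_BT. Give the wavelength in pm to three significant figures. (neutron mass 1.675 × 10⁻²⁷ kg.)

KE = (3/2)k_BT = 1.5 × 1.381 × 10⁻²³ × 1640 = 3.397 × 10⁻²⁰ J.
p = √(2mKE) = √(2 × 1.675 × 10⁻²⁷ × 3.397 × 10⁻²⁰) = 1.067 × 10⁻²³ kg·m/s.
λ = h/p = 6.21 × 10⁻¹¹ m = 62.1 pm.

λ = 62.1 pm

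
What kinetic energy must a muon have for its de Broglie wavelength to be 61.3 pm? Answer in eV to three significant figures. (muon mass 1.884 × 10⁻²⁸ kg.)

KE = 1.94 eV

p = h/λ = 6.626 × 10⁻³⁴ / 6.130 × 10⁻¹¹ = 1.081 × 10⁻²³ kg·m/s.
KE = p²/(2m) = (1.081 × 10⁻²³)² / (2 × 1.884 × 10⁻²⁸) = 3.101 × 10⁻¹⁹ J = 1.94 eV.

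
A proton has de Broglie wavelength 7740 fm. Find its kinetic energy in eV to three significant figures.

p = h/λ = 6.626 × 10⁻³⁴ / 7.740 × 10⁻¹² = 8.561 × 10⁻²³ kg·m/s.
KE = p²/(2m) = (8.561 × 10⁻²³)² / (2 × 1.673 × 10⁻²⁷) = 2.190 × 10⁻¹⁸ J = 13.7 eV.

KE = 13.7 eV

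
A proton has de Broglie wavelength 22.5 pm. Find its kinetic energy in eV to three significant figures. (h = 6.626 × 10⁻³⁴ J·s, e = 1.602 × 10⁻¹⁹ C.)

KE = 1.62 eV

p = h/λ = 6.626 × 10⁻³⁴ / 2.250 × 10⁻¹¹ = 2.945 × 10⁻²³ kg·m/s.
KE = p²/(2m) = (2.945 × 10⁻²³)² / (2 × 1.673 × 10⁻²⁷) = 2.592 × 10⁻¹⁹ J = 1.62 eV.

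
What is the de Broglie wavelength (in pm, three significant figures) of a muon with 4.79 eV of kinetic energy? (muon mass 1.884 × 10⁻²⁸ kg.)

λ = 39.0 pm

KE = 4.79 eV = 7.674 × 10⁻¹⁹ J.
p = √(2mKE) = √(2 × 1.884 × 10⁻²⁸ × 7.674 × 10⁻¹⁹) = 1.700 × 10⁻²³ kg·m/s.
λ = h/p = 6.626 × 10⁻³⁴ / 1.700 × 10⁻²³ = 3.90 × 10⁻¹¹ m = 39.0 pm.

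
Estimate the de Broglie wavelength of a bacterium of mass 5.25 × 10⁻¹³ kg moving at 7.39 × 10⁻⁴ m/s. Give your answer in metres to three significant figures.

p = mv = 5.25 × 10⁻¹³ × 7.39 × 10⁻⁴ = 3.880 × 10⁻¹⁶ kg·m/s.
λ = h/p = 6.626 × 10⁻³⁴ / 3.880 × 10⁻¹⁶ = 1.71 × 10⁻¹⁸ m.

λ = 1.71 × 10⁻¹⁸ m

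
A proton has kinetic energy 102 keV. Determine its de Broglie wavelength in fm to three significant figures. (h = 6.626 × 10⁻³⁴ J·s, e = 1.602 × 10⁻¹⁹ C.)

KE = 102 keV = 1.634 × 10⁻¹⁴ J.
p = √(2mKE) = √(2 × 1.673 × 10⁻²⁷ × 1.634 × 10⁻¹⁴) = 7.394 × 10⁻²¹ kg·m/s.
λ = h/p = 6.626 × 10⁻³⁴ / 7.394 × 10⁻²¹ = 8.96 × 10⁻¹⁴ m = 89.6 fm.

λ = 89.6 fm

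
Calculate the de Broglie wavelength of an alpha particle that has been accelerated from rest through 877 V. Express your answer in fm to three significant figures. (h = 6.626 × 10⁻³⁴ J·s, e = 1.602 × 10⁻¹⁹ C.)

KE = 2eV = 2 × 1.602 × 10⁻¹⁹ × 877.0 = 2.810 × 10⁻¹⁶ J.
p = √(2mKE) = √(2 × 6.645 × 10⁻²⁷ × 2.810 × 10⁻¹⁶) = 1.932 × 10⁻²¹ kg·m/s.
λ = h/p = 6.626 × 10⁻³⁴ / 1.932 × 10⁻²¹ = 3.43 × 10⁻¹³ m = 343 fm.

λ = 343 fm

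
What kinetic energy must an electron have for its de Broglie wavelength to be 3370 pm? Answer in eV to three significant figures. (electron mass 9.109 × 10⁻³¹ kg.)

p = h/λ = 6.626 × 10⁻³⁴ / 3.370 × 10⁻⁹ = 1.966 × 10⁻²⁵ kg·m/s.
KE = p²/(2m) = (1.966 × 10⁻²⁵)² / (2 × 9.109 × 10⁻³¹) = 2.122 × 10⁻²⁰ J = 0.132 eV.

KE = 0.132 eV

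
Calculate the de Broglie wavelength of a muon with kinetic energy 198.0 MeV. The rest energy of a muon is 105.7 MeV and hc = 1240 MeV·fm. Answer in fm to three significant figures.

Total energy E = KE + m₀c² = 198.0 + 105.7 = 303.7 MeV.
(pc)² = E² − (m₀c²)² = (303.7)² − (105.7)² = 8.106 × 10⁴ MeV², so pc = 284.7 MeV.
λ = hc/(pc) = 1240 MeV·fm / 284.7 MeV = 4.36 fm.

λ = 4.36 fm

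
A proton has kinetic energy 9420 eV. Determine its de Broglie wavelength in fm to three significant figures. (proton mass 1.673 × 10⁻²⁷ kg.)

KE = 9420 eV = 1.509 × 10⁻¹⁵ J.
p = √(2mKE) = √(2 × 1.673 × 10⁻²⁷ × 1.509 × 10⁻¹⁵) = 2.247 × 10⁻²¹ kg·m/s.
λ = h/p = 6.626 × 10⁻³⁴ / 2.247 × 10⁻²¹ = 2.95 × 10⁻¹³ m = 295 fm.

λ = 295 fm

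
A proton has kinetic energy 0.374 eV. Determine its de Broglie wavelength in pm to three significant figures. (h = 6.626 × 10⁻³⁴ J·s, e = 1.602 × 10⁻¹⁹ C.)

λ = 46.8 pm

KE = 0.374 eV = 5.991 × 10⁻²⁰ J.
p = √(2mKE) = √(2 × 1.673 × 10⁻²⁷ × 5.991 × 10⁻²⁰) = 1.416 × 10⁻²³ kg·m/s.
λ = h/p = 6.626 × 10⁻³⁴ / 1.416 × 10⁻²³ = 4.68 × 10⁻¹¹ m = 46.8 pm.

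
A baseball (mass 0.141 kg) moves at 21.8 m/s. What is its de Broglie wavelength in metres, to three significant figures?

p = mv = 0.141 × 21.8 = 3.074 kg·m/s.
λ = h/p = 6.626 × 10⁻³⁴ / 3.074 = 2.16 × 10⁻³⁴ m.

λ = 2.16 × 10⁻³⁴ m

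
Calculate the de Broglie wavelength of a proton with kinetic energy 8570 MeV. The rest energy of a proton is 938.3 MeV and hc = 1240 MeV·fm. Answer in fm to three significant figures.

λ = 0.131 fm

Total energy E = KE + m₀c² = 8570 + 938.3 = 9508.3 MeV.
(pc)² = E² − (m₀c²)² = (9508.3)² − (938.3)² = 8.953 × 10⁷ MeV², so pc = 9462 MeV.
λ = hc/(pc) = 1240 MeV·fm / 9462 MeV = 0.131 fm.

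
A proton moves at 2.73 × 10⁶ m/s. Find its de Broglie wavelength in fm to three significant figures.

p = mv = 1.673 × 10⁻²⁷ × 2.73 × 10⁶ = 4.567 × 10⁻²¹ kg·m/s.
λ = h/p = 6.626 × 10⁻³⁴ / 4.567 × 10⁻²¹ = 1.45 × 10⁻¹³ m = 145 fm.

λ = 145 fm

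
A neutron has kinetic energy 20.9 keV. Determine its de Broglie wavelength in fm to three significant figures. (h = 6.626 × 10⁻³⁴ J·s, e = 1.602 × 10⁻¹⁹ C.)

KE = 20.9 keV = 3.348 × 10⁻¹⁵ J.
p = √(2mKE) = √(2 × 1.675 × 10⁻²⁷ × 3.348 × 10⁻¹⁵) = 3.349 × 10⁻²¹ kg·m/s.
λ = h/p = 6.626 × 10⁻³⁴ / 3.349 × 10⁻²¹ = 1.98 × 10⁻¹³ m = 198 fm.

λ = 198 fm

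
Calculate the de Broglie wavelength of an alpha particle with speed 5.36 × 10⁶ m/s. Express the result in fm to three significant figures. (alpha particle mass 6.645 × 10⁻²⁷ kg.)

p = mv = 6.645 × 10⁻²⁷ × 5.36 × 10⁶ = 3.562 × 10⁻²⁰ kg·m/s.
λ = h/p = 6.626 × 10⁻³⁴ / 3.562 × 10⁻²⁰ = 1.86 × 10⁻¹⁴ m = 18.6 fm.

λ = 18.6 fm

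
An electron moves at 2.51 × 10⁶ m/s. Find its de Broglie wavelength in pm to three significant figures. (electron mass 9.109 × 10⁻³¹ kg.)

λ = 290 pm

p = mv = 9.109 × 10⁻³¹ × 2.51 × 10⁶ = 2.286 × 10⁻²⁴ kg·m/s.
λ = h/p = 6.626 × 10⁻³⁴ / 2.286 × 10⁻²⁴ = 2.90 × 10⁻¹⁰ m = 290 pm.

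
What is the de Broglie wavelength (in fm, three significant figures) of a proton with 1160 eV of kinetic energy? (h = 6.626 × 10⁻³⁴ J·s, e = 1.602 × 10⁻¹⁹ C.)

λ = 840 fm

KE = 1160 eV = 1.858 × 10⁻¹⁶ J.
p = √(2mKE) = √(2 × 1.673 × 10⁻²⁷ × 1.858 × 10⁻¹⁶) = 7.885 × 10⁻²² kg·m/s.
λ = h/p = 6.626 × 10⁻³⁴ / 7.885 × 10⁻²² = 8.40 × 10⁻¹³ m = 840 fm.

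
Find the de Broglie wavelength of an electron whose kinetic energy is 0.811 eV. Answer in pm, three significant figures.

λ = 1360 pm

KE = 0.811 eV = 1.299 × 10⁻¹⁹ J.
p = √(2mKE) = √(2 × 9.109 × 10⁻³¹ × 1.299 × 10⁻¹⁹) = 4.865 × 10⁻²⁵ kg·m/s.
λ = h/p = 6.626 × 10⁻³⁴ / 4.865 × 10⁻²⁵ = 1.36 × 10⁻⁹ m = 1360 pm.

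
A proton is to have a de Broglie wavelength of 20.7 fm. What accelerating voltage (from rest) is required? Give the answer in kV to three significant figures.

p = h/λ = 6.626 × 10⁻³⁴ / 2.070 × 10⁻¹⁴ = 3.201 × 10⁻²⁰ kg·m/s.
KE = p²/(2m) = 3.062 × 10⁻¹³ J.
V = KE/e = 3.062 × 10⁻¹³ / (1.602 × 10⁻¹⁹) = 1910 kV.

V = 1910 kV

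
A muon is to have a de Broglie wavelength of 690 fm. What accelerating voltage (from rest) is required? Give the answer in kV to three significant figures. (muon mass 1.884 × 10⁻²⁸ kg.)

p = h/λ = 6.626 × 10⁻³⁴ / 6.900 × 10⁻¹³ = 9.603 × 10⁻²² kg·m/s.
KE = p²/(2m) = 2.447 × 10⁻¹⁵ J.
V = KE/e = 2.447 × 10⁻¹⁵ / (1.602 × 10⁻¹⁹) = 15.3 kV.

V = 15.3 kV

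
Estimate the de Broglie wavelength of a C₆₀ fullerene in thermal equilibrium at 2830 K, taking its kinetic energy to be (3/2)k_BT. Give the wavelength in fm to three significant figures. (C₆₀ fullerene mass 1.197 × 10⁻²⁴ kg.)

λ = 1770 fm

KE = (3/2)k_BT = 1.5 × 1.381 × 10⁻²³ × 2830 = 5.862 × 10⁻²⁰ J.
p = √(2mKE) = √(2 × 1.197 × 10⁻²⁴ × 5.862 × 10⁻²⁰) = 3.746 × 10⁻²² kg·m/s.
λ = h/p = 1.77 × 10⁻¹² m = 1770 fm.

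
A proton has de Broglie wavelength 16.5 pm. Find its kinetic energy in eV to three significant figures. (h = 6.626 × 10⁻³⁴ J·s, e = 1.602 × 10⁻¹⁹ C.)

p = h/λ = 6.626 × 10⁻³⁴ / 1.650 × 10⁻¹¹ = 4.016 × 10⁻²³ kg·m/s.
KE = p²/(2m) = (4.016 × 10⁻²³)² / (2 × 1.673 × 10⁻²⁷) = 4.820 × 10⁻¹⁹ J = 3.01 eV.

KE = 3.01 eV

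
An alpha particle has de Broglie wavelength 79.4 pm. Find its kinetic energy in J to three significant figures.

KE = 5.24 × 10⁻²¹ J

p = h/λ = 6.626 × 10⁻³⁴ / 7.940 × 10⁻¹¹ = 8.345 × 10⁻²⁴ kg·m/s.
KE = p²/(2m) = (8.345 × 10⁻²⁴)² / (2 × 6.645 × 10⁻²⁷) = 5.240 × 10⁻²¹ J = 5.24 × 10⁻²¹ J.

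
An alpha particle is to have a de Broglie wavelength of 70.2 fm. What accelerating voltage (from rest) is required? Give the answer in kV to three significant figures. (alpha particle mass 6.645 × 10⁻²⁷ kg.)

p = h/λ = 6.626 × 10⁻³⁴ / 7.020 × 10⁻¹⁴ = 9.439 × 10⁻²¹ kg·m/s.
KE = p²/(2m) = 6.704 × 10⁻¹⁵ J.
V = KE/2e = 6.704 × 10⁻¹⁵ / (2 × 1.602 × 10⁻¹⁹) = 20.9 kV.

V = 20.9 kV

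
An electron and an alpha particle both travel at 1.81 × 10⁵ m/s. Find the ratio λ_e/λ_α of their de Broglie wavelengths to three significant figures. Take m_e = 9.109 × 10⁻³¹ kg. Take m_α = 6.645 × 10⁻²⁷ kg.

At fixed v, p = mv so λ = h/(mv) ∝ 1/m.
λ_e/λ_α = m_α/m_e = 6.645 × 10⁻²⁷/9.109 × 10⁻³¹ = 7290.

λ_e/λ_α = 7290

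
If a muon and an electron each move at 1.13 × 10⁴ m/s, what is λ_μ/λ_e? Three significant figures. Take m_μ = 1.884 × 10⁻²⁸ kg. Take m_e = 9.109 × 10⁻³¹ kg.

At fixed v, p = mv so λ = h/(mv) ∝ 1/m.
λ_μ/λ_e = m_e/m_μ = 9.109 × 10⁻³¹/1.884 × 10⁻²⁸ = 4.83 × 10⁻³.

λ_μ/λ_e = 4.83 × 10⁻³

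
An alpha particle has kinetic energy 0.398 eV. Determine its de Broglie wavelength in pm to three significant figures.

λ = 22.8 pm

KE = 0.398 eV = 6.376 × 10⁻²⁰ J.
p = √(2mKE) = √(2 × 6.645 × 10⁻²⁷ × 6.376 × 10⁻²⁰) = 2.911 × 10⁻²³ kg·m/s.
λ = h/p = 6.626 × 10⁻³⁴ / 2.911 × 10⁻²³ = 2.28 × 10⁻¹¹ m = 22.8 pm.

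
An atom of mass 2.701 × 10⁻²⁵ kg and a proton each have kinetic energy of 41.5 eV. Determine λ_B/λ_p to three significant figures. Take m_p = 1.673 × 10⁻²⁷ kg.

λ_B/λ_p = 0.0787

At fixed KE, p = √(2mKE) so λ = h/p ∝ 1/√m.
λ_B/λ_p = √(m_p/m_B) = √(1.673 × 10⁻²⁷/2.701 × 10⁻²⁵) = √(6.194 × 10⁻³) = 0.0787.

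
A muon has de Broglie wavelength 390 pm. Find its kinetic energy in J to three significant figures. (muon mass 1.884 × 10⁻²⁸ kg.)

p = h/λ = 6.626 × 10⁻³⁴ / 3.900 × 10⁻¹⁰ = 1.699 × 10⁻²⁴ kg·m/s.
KE = p²/(2m) = (1.699 × 10⁻²⁴)² / (2 × 1.884 × 10⁻²⁸) = 7.661 × 10⁻²¹ J = 7.66 × 10⁻²¹ J.

KE = 7.66 × 10⁻²¹ J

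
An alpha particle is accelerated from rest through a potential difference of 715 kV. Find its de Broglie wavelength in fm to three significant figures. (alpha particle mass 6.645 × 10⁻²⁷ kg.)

λ = 12.0 fm

KE = 2eV = 2 × 1.602 × 10⁻¹⁹ × 7.150 × 10⁵ = 2.291 × 10⁻¹³ J.
p = √(2mKE) = √(2 × 6.645 × 10⁻²⁷ × 2.291 × 10⁻¹³) = 5.518 × 10⁻²⁰ kg·m/s.
λ = h/p = 6.626 × 10⁻³⁴ / 5.518 × 10⁻²⁰ = 1.20 × 10⁻¹⁴ m = 12.0 fm.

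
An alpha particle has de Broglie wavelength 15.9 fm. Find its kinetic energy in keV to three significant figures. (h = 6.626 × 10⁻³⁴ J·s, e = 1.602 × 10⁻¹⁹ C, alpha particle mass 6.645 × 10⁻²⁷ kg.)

p = h/λ = 6.626 × 10⁻³⁴ / 1.590 × 10⁻¹⁴ = 4.167 × 10⁻²⁰ kg·m/s.
KE = p²/(2m) = (4.167 × 10⁻²⁰)² / (2 × 6.645 × 10⁻²⁷) = 1.307 × 10⁻¹³ J = 816 keV.

KE = 816 keV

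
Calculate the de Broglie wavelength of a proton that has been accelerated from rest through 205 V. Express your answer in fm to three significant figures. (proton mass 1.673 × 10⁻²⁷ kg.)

λ = 2000 fm

KE = eV = 1.602 × 10⁻¹⁹ × 205.0 = 3.284 × 10⁻¹⁷ J.
p = √(2mKE) = √(2 × 1.673 × 10⁻²⁷ × 3.284 × 10⁻¹⁷) = 3.315 × 10⁻²² kg·m/s.
λ = h/p = 6.626 × 10⁻³⁴ / 3.315 × 10⁻²² = 2.00 × 10⁻¹² m = 2000 fm.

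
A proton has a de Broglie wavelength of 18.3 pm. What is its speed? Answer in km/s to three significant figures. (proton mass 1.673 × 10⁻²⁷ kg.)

p = h/λ = 6.626 × 10⁻³⁴ / 1.830 × 10⁻¹¹ = 3.621 × 10⁻²³ kg·m/s.
v = p/m = 3.621 × 10⁻²³ / 1.673 × 10⁻²⁷ = 2.16 × 10⁴ m/s = 21.6 km/s.

v = 21.6 km/s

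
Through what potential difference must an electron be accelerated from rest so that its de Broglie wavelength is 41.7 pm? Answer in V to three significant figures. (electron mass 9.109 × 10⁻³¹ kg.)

V = 865 V

p = h/λ = 6.626 × 10⁻³⁴ / 4.170 × 10⁻¹¹ = 1.589 × 10⁻²³ kg·m/s.
KE = p²/(2m) = 1.386 × 10⁻¹⁶ J.
V = KE/e = 1.386 × 10⁻¹⁶ / (1.602 × 10⁻¹⁹) = 865 V.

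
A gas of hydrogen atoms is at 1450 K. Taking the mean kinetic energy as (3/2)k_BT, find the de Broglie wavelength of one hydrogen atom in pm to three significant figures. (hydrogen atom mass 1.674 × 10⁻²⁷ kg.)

KE = (3/2)k_BT = 1.5 × 1.381 × 10⁻²³ × 1450 = 3.004 × 10⁻²⁰ J.
p = √(2mKE) = √(2 × 1.674 × 10⁻²⁷ × 3.004 × 10⁻²⁰) = 1.003 × 10⁻²³ kg·m/s.
λ = h/p = 6.61 × 10⁻¹¹ m = 66.1 pm.

λ = 66.1 pm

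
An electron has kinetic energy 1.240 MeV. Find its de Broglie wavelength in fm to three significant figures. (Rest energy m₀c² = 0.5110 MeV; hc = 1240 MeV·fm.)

Total energy E = KE + m₀c² = 1.240 + 0.5110 = 1.7510 MeV.
(pc)² = E² − (m₀c²)² = (1.7510)² − (0.5110)² = 2.805 MeV², so pc = 1.675 MeV.
λ = hc/(pc) = 1240 MeV·fm / 1.675 MeV = 740 fm.

λ = 740 fm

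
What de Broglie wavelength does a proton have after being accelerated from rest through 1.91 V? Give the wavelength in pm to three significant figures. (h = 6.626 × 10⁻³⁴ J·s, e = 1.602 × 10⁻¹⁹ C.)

λ = 20.7 pm

KE = eV = 1.602 × 10⁻¹⁹ × 1.910 = 3.060 × 10⁻¹⁹ J.
p = √(2mKE) = √(2 × 1.673 × 10⁻²⁷ × 3.060 × 10⁻¹⁹) = 3.200 × 10⁻²³ kg·m/s.
λ = h/p = 6.626 × 10⁻³⁴ / 3.200 × 10⁻²³ = 2.07 × 10⁻¹¹ m = 20.7 pm.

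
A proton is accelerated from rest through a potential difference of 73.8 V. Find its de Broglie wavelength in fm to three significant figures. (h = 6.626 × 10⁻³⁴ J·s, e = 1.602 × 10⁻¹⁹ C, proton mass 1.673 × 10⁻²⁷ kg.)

λ = 3330 fm

KE = eV = 1.602 × 10⁻¹⁹ × 73.80 = 1.182 × 10⁻¹⁷ J.
p = √(2mKE) = √(2 × 1.673 × 10⁻²⁷ × 1.182 × 10⁻¹⁷) = 1.989 × 10⁻²² kg·m/s.
λ = h/p = 6.626 × 10⁻³⁴ / 1.989 × 10⁻²² = 3.33 × 10⁻¹² m = 3330 fm.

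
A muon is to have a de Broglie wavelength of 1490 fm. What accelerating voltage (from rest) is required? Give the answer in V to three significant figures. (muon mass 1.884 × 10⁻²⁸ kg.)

p = h/λ = 6.626 × 10⁻³⁴ / 1.490 × 10⁻¹² = 4.447 × 10⁻²² kg·m/s.
KE = p²/(2m) = 5.248 × 10⁻¹⁶ J.
V = KE/e = 5.248 × 10⁻¹⁶ / (1.602 × 10⁻¹⁹) = 3280 V.

V = 3280 V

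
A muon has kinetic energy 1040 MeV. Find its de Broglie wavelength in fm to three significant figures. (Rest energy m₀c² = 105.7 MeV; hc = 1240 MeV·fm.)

Total energy E = KE + m₀c² = 1040 + 105.7 = 1145.7 MeV.
(pc)² = E² − (m₀c²)² = (1145.7)² − (105.7)² = 1.301 × 10⁶ MeV², so pc = 1141 MeV.
λ = hc/(pc) = 1240 MeV·fm / 1141 MeV = 1.09 fm.

λ = 1.09 fm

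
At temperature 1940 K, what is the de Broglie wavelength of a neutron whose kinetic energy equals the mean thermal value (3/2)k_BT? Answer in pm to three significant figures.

λ = 57.1 pm

KE = (3/2)k_BT = 1.5 × 1.381 × 10⁻²³ × 1940 = 4.019 × 10⁻²⁰ J.
p = √(2mKE) = √(2 × 1.675 × 10⁻²⁷ × 4.019 × 10⁻²⁰) = 1.160 × 10⁻²³ kg·m/s.
λ = h/p = 5.71 × 10⁻¹¹ m = 57.1 pm.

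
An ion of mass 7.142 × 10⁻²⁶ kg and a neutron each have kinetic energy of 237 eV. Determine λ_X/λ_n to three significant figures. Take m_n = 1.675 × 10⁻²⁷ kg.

At fixed KE, p = √(2mKE) so λ = h/p ∝ 1/√m.
λ_X/λ_n = √(m_n/m_X) = √(1.675 × 10⁻²⁷/7.142 × 10⁻²⁶) = √(0.02345) = 0.153.

λ_X/λ_n = 0.153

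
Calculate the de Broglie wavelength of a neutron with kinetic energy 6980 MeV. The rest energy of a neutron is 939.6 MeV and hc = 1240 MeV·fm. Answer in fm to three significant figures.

Total energy E = KE + m₀c² = 6980 + 939.6 = 7919.6 MeV.
(pc)² = E² − (m₀c²)² = (7919.6)² − (939.6)² = 6.184 × 10⁷ MeV², so pc = 7864 MeV.
λ = hc/(pc) = 1240 MeV·fm / 7864 MeV = 0.158 fm.

λ = 0.158 fm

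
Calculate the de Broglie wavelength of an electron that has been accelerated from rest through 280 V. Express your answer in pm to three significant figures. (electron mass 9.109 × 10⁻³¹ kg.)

KE = eV = 1.602 × 10⁻¹⁹ × 280.0 = 4.486 × 10⁻¹⁷ J.
p = √(2mKE) = √(2 × 9.109 × 10⁻³¹ × 4.486 × 10⁻¹⁷) = 9.040 × 10⁻²⁴ kg·m/s.
λ = h/p = 6.626 × 10⁻³⁴ / 9.040 × 10⁻²⁴ = 7.33 × 10⁻¹¹ m = 73.3 pm.

λ = 73.3 pm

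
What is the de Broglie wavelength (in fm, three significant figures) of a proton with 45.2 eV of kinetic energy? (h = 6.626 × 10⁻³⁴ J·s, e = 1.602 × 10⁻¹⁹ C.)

KE = 45.2 eV = 7.241 × 10⁻¹⁸ J.
p = √(2mKE) = √(2 × 1.673 × 10⁻²⁷ × 7.241 × 10⁻¹⁸) = 1.557 × 10⁻²² kg·m/s.
λ = h/p = 6.626 × 10⁻³⁴ / 1.557 × 10⁻²² = 4.26 × 10⁻¹² m = 4260 fm.

λ = 4260 fm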